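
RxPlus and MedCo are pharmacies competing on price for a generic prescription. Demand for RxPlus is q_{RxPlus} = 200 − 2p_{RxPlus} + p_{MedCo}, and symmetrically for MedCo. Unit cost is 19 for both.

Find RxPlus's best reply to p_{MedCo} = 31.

67.25

RxPlus's profit: π = (p_{RxPlus} − 19)(200 − 2p_{RxPlus} + p_{MedCo}).
∂π/∂p_{RxPlus} = 238 − 4p_{RxPlus} + p_{MedCo} = 0 ⇒ p_{RxPlus} = 59.5 + 0.25p_{MedCo}.
At p_{MedCo} = 31: p_{RxPlus} = 59.5 + 0.25·31 = 67.25.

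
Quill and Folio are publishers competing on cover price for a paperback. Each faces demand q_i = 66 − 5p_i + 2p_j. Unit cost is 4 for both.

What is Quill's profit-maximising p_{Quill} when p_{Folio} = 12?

Quill's profit: π = (p_{Quill} − 4)(66 − 5p_{Quill} + 2p_{Folio}).
∂π/∂p_{Quill} = 86 − 10p_{Quill} + 2p_{Folio} = 0 ⇒ p_{Quill} = 8.6 + 0.2p_{Folio}.
At p_{Folio} = 12: p_{Quill} = 8.6 + 0.2·12 = 11.

11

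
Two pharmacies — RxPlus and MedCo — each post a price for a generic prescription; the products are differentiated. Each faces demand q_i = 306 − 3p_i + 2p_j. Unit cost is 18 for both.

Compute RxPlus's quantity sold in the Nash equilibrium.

216

RxPlus's profit: π = (p_{RxPlus} − 18)(306 − 3p_{RxPlus} + 2p_{MedCo}).
∂π/∂p_{RxPlus} = 360 − 6p_{RxPlus} + 2p_{MedCo} = 0 ⇒ p_{RxPlus} = 60 + (1/3)p_{MedCo}.
By symmetry p_{MedCo} = p_{RxPlus}; substituting into the reaction function, (2/3)p_{RxPlus} = 60 and p_{RxPlus} = 90.
q_{RxPlus} = 306 − 3·90 + 2·90 = 216.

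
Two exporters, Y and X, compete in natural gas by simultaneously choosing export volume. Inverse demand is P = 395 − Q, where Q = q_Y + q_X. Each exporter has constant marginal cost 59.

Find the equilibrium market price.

Exporter Y's profit: π = q_Y(395 − (q_Y + q_X)) − 59q_Y.
∂π/∂q_Y = 336 − 2q_Y − q_X = 0, so q_Y = 168 − 0.5q_X.
The game is symmetric, so in equilibrium q_X = q_Y: the reaction function gives 1.5q_Y = 168, hence q_Y = 112.
Equilibrium price: P = 395 − 224 = 171.

171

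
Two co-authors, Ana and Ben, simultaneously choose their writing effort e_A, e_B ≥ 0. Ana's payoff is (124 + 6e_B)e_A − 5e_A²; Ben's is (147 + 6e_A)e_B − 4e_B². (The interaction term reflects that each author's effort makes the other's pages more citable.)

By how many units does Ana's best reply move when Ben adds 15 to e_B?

9

Expanding Ana's payoff: 124e_A + 6e_Be_A − 5e_A².
∂π/∂e_A = 124 + 6e_B − 10e_A = 0, so e_A = 12.4 + 0.6e_B.
The reaction-function slope is 0.6, so a 15-unit rise in e_B moves e_A by 0.6 × 15 = 9. Ana's best response rises — the actions are strategic complements.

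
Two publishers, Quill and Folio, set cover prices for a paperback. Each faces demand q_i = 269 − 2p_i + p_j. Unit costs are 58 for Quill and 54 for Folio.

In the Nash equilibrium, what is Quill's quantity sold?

139.6

Quill's profit: π = (p_{Quill} − 58)(269 − 2p_{Quill} + p_{Folio}).
∂π/∂p_{Quill} = 385 − 4p_{Quill} + p_{Folio} = 0 ⇒ p_{Quill} = 96.25 + 0.25p_{Folio}.
Similarly p_{Folio} = 94.25 + 0.25p_{Quill}.
Solving the two reaction functions simultaneously: (1 − (0.25)(0.25))p_{Quill} = 96.25 + 0.25·94.25, so 0.9375p_{Quill} = 119.8125 and p_{Quill} = 127.8.
Then p_{Folio} = 94.25 + 0.25·127.8 = 126.2.
q_{Quill} = 269 − 2·127.8 + 126.2 = 139.6.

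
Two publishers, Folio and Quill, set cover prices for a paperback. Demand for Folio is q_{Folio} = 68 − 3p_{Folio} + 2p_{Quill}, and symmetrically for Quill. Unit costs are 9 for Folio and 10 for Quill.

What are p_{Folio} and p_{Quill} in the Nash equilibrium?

Folio's profit: π = (p_{Folio} − 9)(68 − 3p_{Folio} + 2p_{Quill}).
∂π/∂p_{Folio} = 95 − 6p_{Folio} + 2p_{Quill} = 0 ⇒ p_{Folio} = 95/6 + (1/3)p_{Quill}.
Similarly p_{Quill} = 49/3 + (1/3)p_{Folio}.
Substituting the second reaction function into the first: p_{Folio} = 95/6 + (1/3)(49/3 + (1/3)p_{Folio}), which gives (8/9)p_{Folio} = 383/18 ⇒ p_{Folio} = 23.9375.
Then p_{Quill} = 49/3 + (1/3)·23.9375 = 24.3125.

23.9375, 24.3125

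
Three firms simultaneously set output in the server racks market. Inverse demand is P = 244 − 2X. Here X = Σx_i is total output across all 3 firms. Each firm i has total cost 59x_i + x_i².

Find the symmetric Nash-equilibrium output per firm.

A representative firm's profit is π_i = x_i(244 − 2X) − 59x_i − x_i², with X = x_i + Σ_{j≠i} x_j.
First-order condition: 185 − 6x_i − 2Σ_{j≠i} x_j = 0.
With identical firms, set every x_j = x: then 185 − 6x − 4x = 0, i.e. x = 185/10 = 18.5.

18.5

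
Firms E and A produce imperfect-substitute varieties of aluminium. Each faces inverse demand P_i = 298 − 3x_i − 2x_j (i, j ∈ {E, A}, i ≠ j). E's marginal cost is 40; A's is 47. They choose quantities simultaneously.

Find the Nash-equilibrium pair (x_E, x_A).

Firm E's profit: π = x_E(298 − 3x_E − 2x_A) − 40x_E.
∂π/∂x_E = 258 − 6x_E − 2x_A = 0 ⇒ x_E = 43 − (1/3)x_A.
Similarly x_A = 251/6 − (1/3)x_E.
Solving the two reaction functions simultaneously: (1 − (−1/3)(−1/3))x_E = 43 − (1/3)·(251/6), so (8/9)x_E = 523/18 and x_E = 32.6875.
Then x_A = 251/6 − (1/3)·32.6875 = 30.9375.

32.6875, 30.9375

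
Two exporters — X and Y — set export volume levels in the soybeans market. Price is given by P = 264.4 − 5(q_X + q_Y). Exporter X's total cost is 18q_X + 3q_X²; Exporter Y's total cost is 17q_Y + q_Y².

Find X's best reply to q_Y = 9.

Exporter X's profit: π = q_X(264.4 − 5(q_X + q_Y)) − 18q_X − 3q_X².
∂π/∂q_X = 246.4 − 16q_X − 5q_Y = 0, so q_X = 15.4 − 0.3125q_Y.
At q_Y = 9: q_X = 15.4 − 0.3125·9 = 12.5875.

12.5875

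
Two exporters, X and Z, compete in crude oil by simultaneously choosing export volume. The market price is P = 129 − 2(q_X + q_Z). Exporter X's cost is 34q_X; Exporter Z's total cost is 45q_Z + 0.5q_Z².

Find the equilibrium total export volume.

28.3125

Exporter X's profit: π = q_X(129 − 2(q_X + q_Z)) − 34q_X.
∂π/∂q_X = 95 − 4q_X − 2q_Z = 0, so q_X = 23.75 − 0.5q_Z.
For Z: ∂π/∂q_Z = 84 − 5q_Z − 2q_X = 0 ⇒ q_Z = 16.8 − 0.4q_X.
Plugging q_Z into X's best response: q_X = 23.75 − 0.5(16.8 − 0.4q_X) ⇒ 0.8q_X = 15.35, so q_X = 19.1875.
Then q_Z = 16.8 − 0.4·19.1875 = 9.125.
Total export volume: 19.1875 + 9.125 = 28.3125.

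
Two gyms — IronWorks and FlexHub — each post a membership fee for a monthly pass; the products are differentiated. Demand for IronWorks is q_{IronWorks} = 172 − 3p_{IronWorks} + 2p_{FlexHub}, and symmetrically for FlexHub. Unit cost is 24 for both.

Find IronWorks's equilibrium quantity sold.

IronWorks's profit: π = (p_{IronWorks} − 24)(172 − 3p_{IronWorks} + 2p_{FlexHub}).
∂π/∂p_{IronWorks} = 244 − 6p_{IronWorks} + 2p_{FlexHub} = 0 ⇒ p_{IronWorks} = 122/3 + (1/3)p_{FlexHub}.
The game is symmetric, so in equilibrium p_{FlexHub} = p_{IronWorks}: the reaction function gives (2/3)p_{IronWorks} = 122/3, hence p_{IronWorks} = 61.
q_{IronWorks} = 172 − 3·61 + 2·61 = 111.

111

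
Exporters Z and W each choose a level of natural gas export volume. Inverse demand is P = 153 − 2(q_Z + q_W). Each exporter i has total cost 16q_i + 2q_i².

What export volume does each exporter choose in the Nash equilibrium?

Exporter Z's profit: π = q_Z(153 − 2(q_Z + q_W)) − 16q_Z − 2q_Z².
∂π/∂q_Z = 137 − 8q_Z − 2q_W = 0, so q_Z = 17.125 − 0.25q_W.
By symmetry q_W = q_Z; substituting into the reaction function, 1.25q_Z = 17.125 and q_Z = 13.7.

13.7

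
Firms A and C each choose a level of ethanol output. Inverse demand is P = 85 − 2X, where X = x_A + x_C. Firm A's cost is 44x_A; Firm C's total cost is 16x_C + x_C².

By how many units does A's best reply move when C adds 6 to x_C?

Firm A's profit: π = x_A(85 − 2(x_A + x_C)) − 44x_A.
∂π/∂x_A = 41 − 4x_A − 2x_C = 0, so x_A = 10.25 − 0.5x_C.
The reaction-function slope is −0.5, so a 6-unit rise in x_C moves x_A by −0.5 × 6 = −3. A's best response falls — the actions are strategic substitutes.

-3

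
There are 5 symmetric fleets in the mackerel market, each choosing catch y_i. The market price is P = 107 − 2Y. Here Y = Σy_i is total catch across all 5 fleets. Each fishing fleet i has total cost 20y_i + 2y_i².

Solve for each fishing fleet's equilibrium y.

A representative fishing fleet's profit is π_i = y_i(107 − 2Y) − 20y_i − 2y_i², with Y = y_i + Σ_{j≠i} y_j.
First-order condition: 87 − 8y_i − 2Σ_{j≠i} y_j = 0.
Imposing symmetry (y_j = y for all j) turns Σ_{j≠i} y_j into 4y, so 87 = 16y and y = 5.4375.

5.4375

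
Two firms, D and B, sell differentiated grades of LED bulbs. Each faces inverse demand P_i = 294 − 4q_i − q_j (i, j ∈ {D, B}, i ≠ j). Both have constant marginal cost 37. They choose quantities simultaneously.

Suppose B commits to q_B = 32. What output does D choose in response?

Firm D's profit: π = q_D(294 − 4q_D − q_B) − 37q_D.
∂π/∂q_D = 257 − 8q_D − q_B = 0 ⇒ q_D = 32.125 − 0.125q_B.
At q_B = 32: q_D = 32.125 − 0.125·32 = 28.125.

28.125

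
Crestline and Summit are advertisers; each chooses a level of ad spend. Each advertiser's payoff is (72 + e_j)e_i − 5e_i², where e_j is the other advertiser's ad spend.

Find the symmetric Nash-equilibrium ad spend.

8

Crestline's payoff is (72 + e_S)e_C − 5e_C².
∂π/∂e_C = 72 + e_S − 10e_C = 0, so e_C = 7.2 + 0.1e_S.
By symmetry e_S = e_C; substituting into the reaction function, 0.9e_C = 7.2 and e_C = 8.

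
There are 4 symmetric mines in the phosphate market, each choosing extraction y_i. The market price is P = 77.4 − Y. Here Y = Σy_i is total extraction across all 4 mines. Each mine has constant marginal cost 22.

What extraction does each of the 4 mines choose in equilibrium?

11.08

A representative mine's profit is π_i = y_i(77.4 − Y) − 22y_i, with Y = y_i + Σ_{j≠i} y_j.
First-order condition: 55.4 − 2y_i − Σ_{j≠i} y_j = 0.
Imposing symmetry (y_j = y for all j) turns Σ_{j≠i} y_j into 3y, so 55.4 = 5y and y = 11.08.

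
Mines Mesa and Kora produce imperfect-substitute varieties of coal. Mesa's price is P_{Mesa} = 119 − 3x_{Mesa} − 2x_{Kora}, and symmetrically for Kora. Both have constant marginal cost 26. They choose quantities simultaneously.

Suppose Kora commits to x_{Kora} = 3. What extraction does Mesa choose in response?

Mine Mesa's profit: π = x_{Mesa}(119 − 3x_{Mesa} − 2x_{Kora}) − 26x_{Mesa}.
∂π/∂x_{Mesa} = 93 − 6x_{Mesa} − 2x_{Kora} = 0 ⇒ x_{Mesa} = 15.5 − (1/3)x_{Kora}.
At x_{Kora} = 3: x_{Mesa} = 15.5 − (1/3)·3 = 14.5.

14.5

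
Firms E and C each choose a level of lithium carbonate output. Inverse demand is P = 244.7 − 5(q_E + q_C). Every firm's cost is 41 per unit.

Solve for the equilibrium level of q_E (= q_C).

Firm E's profit: π = q_E(244.7 − 5(q_E + q_C)) − 41q_E.
∂π/∂q_E = 203.7 − 10q_E − 5q_C = 0, so q_E = 20.37 − 0.5q_C.
By symmetry q_C = q_E; substituting into the reaction function, 1.5q_E = 20.37 and q_E = 13.58.

13.58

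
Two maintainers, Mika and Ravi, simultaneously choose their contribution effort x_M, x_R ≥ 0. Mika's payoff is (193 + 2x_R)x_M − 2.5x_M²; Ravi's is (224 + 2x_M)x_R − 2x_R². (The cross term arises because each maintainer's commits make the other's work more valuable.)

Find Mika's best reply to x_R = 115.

84.6

Expanding Mika's payoff: 193x_M + 2x_Rx_M − 2.5x_M².
∂π/∂x_M = 193 + 2x_R − 5x_M = 0, so x_M = 38.6 + 0.4x_R.
At x_R = 115: x_M = 38.6 + 0.4·115 = 84.6.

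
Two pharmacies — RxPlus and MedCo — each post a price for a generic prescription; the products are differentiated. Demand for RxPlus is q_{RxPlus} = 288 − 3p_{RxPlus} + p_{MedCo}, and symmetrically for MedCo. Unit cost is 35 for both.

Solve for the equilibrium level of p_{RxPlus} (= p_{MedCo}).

RxPlus's profit: π = (p_{RxPlus} − 35)(288 − 3p_{RxPlus} + p_{MedCo}).
∂π/∂p_{RxPlus} = 393 − 6p_{RxPlus} + p_{MedCo} = 0 ⇒ p_{RxPlus} = 65.5 + (1/6)p_{MedCo}.
Setting p_{RxPlus} = p_{MedCo} in the reaction function: p_{RxPlus} = 65.5 + (1/6)p_{RxPlus}, so p_{RxPlus} = 65.5 / (5/6) = 78.6.

78.6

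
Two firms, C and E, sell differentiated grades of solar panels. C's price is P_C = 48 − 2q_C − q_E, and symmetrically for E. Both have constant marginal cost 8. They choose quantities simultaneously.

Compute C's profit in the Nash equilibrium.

128

Firm C's profit: π = q_C(48 − 2q_C − q_E) − 8q_C.
∂π/∂q_C = 40 − 4q_C − q_E = 0 ⇒ q_C = 10 − 0.25q_E.
By symmetry q_E = q_C; substituting into the reaction function, 1.25q_C = 10 and q_C = 8.
P_C = 48 − 2·8 − 8 = 24.
Profit = (24 − 8)·8 = 128.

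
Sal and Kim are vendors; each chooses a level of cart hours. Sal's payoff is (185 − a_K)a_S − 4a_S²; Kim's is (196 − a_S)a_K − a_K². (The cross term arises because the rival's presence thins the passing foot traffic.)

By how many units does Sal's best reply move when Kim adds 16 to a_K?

Expanding Sal's payoff: 185a_S − a_Ka_S − 4a_S².
∂π/∂a_S = 185 − a_K − 8a_S = 0, so a_S = 23.125 − 0.125a_K.
The reaction-function slope is −0.125, so a 16-unit rise in a_K moves a_S by −0.125 × 16 = −2. Sal's best response falls — the actions are strategic substitutes.

-2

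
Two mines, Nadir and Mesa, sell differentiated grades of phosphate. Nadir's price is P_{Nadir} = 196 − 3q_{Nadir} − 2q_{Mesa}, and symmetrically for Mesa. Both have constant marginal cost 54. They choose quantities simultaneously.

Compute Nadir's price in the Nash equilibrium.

107.25

Mine Nadir's profit: π = q_{Nadir}(196 − 3q_{Nadir} − 2q_{Mesa}) − 54q_{Nadir}.
∂π/∂q_{Nadir} = 142 − 6q_{Nadir} − 2q_{Mesa} = 0 ⇒ q_{Nadir} = 71/3 − (1/3)q_{Mesa}.
The game is symmetric, so in equilibrium q_{Mesa} = q_{Nadir}: the reaction function gives (4/3)q_{Nadir} = 71/3, hence q_{Nadir} = 17.75.
P_{Nadir} = 196 − 3·17.75 − 2·17.75 = 107.25.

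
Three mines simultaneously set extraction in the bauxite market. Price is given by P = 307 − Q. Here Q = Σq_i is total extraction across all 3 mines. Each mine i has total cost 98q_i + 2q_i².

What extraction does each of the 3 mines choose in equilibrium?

26.125

A representative mine's profit is π_i = q_i(307 − Q) − 98q_i − 2q_i², with Q = q_i + Σ_{j≠i} q_j.
First-order condition: 209 − 6q_i − Σ_{j≠i} q_j = 0.
In a symmetric equilibrium every mine chooses the same q, so Σ_{j≠i} q_j = 2q. The condition becomes 209 − 8q = 0, giving q = 209/8 = 26.125.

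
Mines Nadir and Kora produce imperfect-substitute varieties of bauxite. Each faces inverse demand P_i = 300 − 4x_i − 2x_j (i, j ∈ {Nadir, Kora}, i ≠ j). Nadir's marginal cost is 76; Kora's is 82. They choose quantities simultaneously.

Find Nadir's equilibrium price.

Mine Nadir's profit: π = x_{Nadir}(300 − 4x_{Nadir} − 2x_{Kora}) − 76x_{Nadir}.
∂π/∂x_{Nadir} = 224 − 8x_{Nadir} − 2x_{Kora} = 0 ⇒ x_{Nadir} = 28 − 0.25x_{Kora}.
Similarly x_{Kora} = 27.25 − 0.25x_{Nadir}.
Plugging x_{Kora} into Nadir's best response: x_{Nadir} = 28 − 0.25(27.25 − 0.25x_{Nadir}) ⇒ 0.9375x_{Nadir} = 21.1875, so x_{Nadir} = 22.6.
Then x_{Kora} = 27.25 − 0.25·22.6 = 21.6.
P_{Nadir} = 300 − 4·22.6 − 2·21.6 = 166.4.

166.4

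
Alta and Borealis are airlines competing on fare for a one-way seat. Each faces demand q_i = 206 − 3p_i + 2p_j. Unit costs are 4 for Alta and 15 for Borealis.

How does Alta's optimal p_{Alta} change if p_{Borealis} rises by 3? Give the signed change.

1

Alta's profit: π = (p_{Alta} − 4)(206 − 3p_{Alta} + 2p_{Borealis}).
∂π/∂p_{Alta} = 218 − 6p_{Alta} + 2p_{Borealis} = 0 ⇒ p_{Alta} = 109/3 + (1/3)p_{Borealis}.
The reaction-function slope is 1/3, so a 3-unit rise in p_{Borealis} moves p_{Alta} by 1/3 × 3 = 1. Alta's best response rises — the actions are strategic complements.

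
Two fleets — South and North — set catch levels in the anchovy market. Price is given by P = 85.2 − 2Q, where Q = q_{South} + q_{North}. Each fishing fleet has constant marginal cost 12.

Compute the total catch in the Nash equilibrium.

Fishing fleet South's profit: π = q_{South}(85.2 − 2(q_{South} + q_{North})) − 12q_{South}.
∂π/∂q_{South} = 73.2 − 4q_{South} − 2q_{North} = 0, so q_{South} = 18.3 − 0.5q_{North}.
The game is symmetric, so in equilibrium q_{North} = q_{South}: the reaction function gives 1.5q_{South} = 18.3, hence q_{South} = 12.2.
Total catch: 12.2 + 12.2 = 24.4.

24.4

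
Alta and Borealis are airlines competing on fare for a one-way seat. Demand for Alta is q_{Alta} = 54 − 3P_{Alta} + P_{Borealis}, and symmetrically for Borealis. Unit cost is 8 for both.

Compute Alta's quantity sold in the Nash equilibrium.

Alta's profit: π = (P_{Alta} − 8)(54 − 3P_{Alta} + P_{Borealis}).
∂π/∂P_{Alta} = 78 − 6P_{Alta} + P_{Borealis} = 0 ⇒ P_{Alta} = 13 + (1/6)P_{Borealis}.
Setting P_{Alta} = P_{Borealis} in the reaction function: P_{Alta} = 13 + (1/6)P_{Alta}, so P_{Alta} = 13 / (5/6) = 15.6.
q_{Alta} = 54 − 3·15.6 + 15.6 = 22.8.

22.8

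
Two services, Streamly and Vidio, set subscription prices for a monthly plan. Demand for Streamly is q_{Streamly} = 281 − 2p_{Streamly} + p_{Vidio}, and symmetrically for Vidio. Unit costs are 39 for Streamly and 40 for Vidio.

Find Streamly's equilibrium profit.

Streamly's profit: π = (p_{Streamly} − 39)(281 − 2p_{Streamly} + p_{Vidio}).
∂π/∂p_{Streamly} = 359 − 4p_{Streamly} + p_{Vidio} = 0 ⇒ p_{Streamly} = 89.75 + 0.25p_{Vidio}.
Similarly p_{Vidio} = 90.25 + 0.25p_{Streamly}.
Plugging p_{Vidio} into Streamly's best response: p_{Streamly} = 89.75 + 0.25(90.25 + 0.25p_{Streamly}) ⇒ 0.9375p_{Streamly} = 112.3125, so p_{Streamly} = 119.8.
Then p_{Vidio} = 90.25 + 0.25·119.8 = 120.2.
q_{Streamly} = 281 − 2·119.8 + 120.2 = 161.6.
Profit = (119.8 − 39)·161.6 = 13057.28.

13057.28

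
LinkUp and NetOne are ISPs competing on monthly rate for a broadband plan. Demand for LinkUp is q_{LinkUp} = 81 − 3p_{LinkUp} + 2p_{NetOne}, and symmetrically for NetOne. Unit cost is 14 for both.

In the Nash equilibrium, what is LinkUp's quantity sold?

50.25

LinkUp's profit: π = (p_{LinkUp} − 14)(81 − 3p_{LinkUp} + 2p_{NetOne}).
∂π/∂p_{LinkUp} = 123 − 6p_{LinkUp} + 2p_{NetOne} = 0 ⇒ p_{LinkUp} = 20.5 + (1/3)p_{NetOne}.
Setting p_{LinkUp} = p_{NetOne} in the reaction function: p_{LinkUp} = 20.5 + (1/3)p_{LinkUp}, so p_{LinkUp} = 20.5 / (2/3) = 30.75.
q_{LinkUp} = 81 − 3·30.75 + 2·30.75 = 50.25.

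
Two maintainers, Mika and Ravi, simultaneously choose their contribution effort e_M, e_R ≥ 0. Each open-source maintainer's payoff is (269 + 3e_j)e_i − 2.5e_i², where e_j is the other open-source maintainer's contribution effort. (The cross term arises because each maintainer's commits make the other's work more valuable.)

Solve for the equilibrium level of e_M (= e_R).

134.5

Mika's payoff is (269 + 3e_R)e_M − 2.5e_M².
∂π/∂e_M = 269 + 3e_R − 5e_M = 0, so e_M = 53.8 + 0.6e_R.
Setting e_M = e_R in the reaction function: e_M = 53.8 + 0.6e_M, so e_M = 53.8 / 0.4 = 134.5.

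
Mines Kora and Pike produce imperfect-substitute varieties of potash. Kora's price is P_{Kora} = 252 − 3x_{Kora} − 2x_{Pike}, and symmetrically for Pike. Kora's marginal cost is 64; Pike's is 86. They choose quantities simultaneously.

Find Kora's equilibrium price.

138.625

Mine Kora's profit: π = x_{Kora}(252 − 3x_{Kora} − 2x_{Pike}) − 64x_{Kora}.
∂π/∂x_{Kora} = 188 − 6x_{Kora} − 2x_{Pike} = 0 ⇒ x_{Kora} = 94/3 − (1/3)x_{Pike}.
Similarly x_{Pike} = 83/3 − (1/3)x_{Kora}.
Substituting the second reaction function into the first: x_{Kora} = 94/3 − (1/3)(83/3 − (1/3)x_{Kora}), which gives (8/9)x_{Kora} = 199/9 ⇒ x_{Kora} = 24.875.
Then x_{Pike} = 83/3 − (1/3)·24.875 = 19.375.
P_{Kora} = 252 − 3·24.875 − 2·19.375 = 138.625.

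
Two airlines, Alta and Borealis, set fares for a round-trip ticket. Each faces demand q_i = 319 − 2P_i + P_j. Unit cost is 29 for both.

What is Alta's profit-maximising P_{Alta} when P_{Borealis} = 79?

114

Alta's profit: π = (P_{Alta} − 29)(319 − 2P_{Alta} + P_{Borealis}).
∂π/∂P_{Alta} = 377 − 4P_{Alta} + P_{Borealis} = 0 ⇒ P_{Alta} = 94.25 + 0.25P_{Borealis}.
At P_{Borealis} = 79: P_{Alta} = 94.25 + 0.25·79 = 114.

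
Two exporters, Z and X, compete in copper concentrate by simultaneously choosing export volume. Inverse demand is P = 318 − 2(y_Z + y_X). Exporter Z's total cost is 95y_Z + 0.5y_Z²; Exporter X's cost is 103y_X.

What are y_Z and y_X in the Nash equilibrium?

28.875, 39.3125

Exporter Z's profit: π = y_Z(318 − 2(y_Z + y_X)) − 95y_Z − 0.5y_Z².
∂π/∂y_Z = 223 − 5y_Z − 2y_X = 0, so y_Z = 44.6 − 0.4y_X.
For X: ∂π/∂y_X = 215 − 4y_X − 2y_Z = 0 ⇒ y_X = 53.75 − 0.5y_Z.
Solving the two reaction functions simultaneously: (1 − (−0.4)(−0.5))y_Z = 44.6 − 0.4·53.75, so 0.8y_Z = 23.1 and y_Z = 28.875.
Then y_X = 53.75 − 0.5·28.875 = 39.3125.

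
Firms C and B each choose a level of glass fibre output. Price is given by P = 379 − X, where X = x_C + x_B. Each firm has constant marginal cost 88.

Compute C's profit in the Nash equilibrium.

9409

Firm C's profit: π = x_C(379 − (x_C + x_B)) − 88x_C.
∂π/∂x_C = 291 − 2x_C − x_B = 0, so x_C = 145.5 − 0.5x_B.
By symmetry x_B = x_C; substituting into the reaction function, 1.5x_C = 145.5 and x_C = 97.
Price P = 379 − 194 = 185.
C's profit: (185 − 88)·97 = 9409.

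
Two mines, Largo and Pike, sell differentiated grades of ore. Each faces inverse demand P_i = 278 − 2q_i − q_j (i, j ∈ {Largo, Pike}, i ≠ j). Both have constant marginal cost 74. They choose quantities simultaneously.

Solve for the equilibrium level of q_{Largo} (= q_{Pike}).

40.8

Mine Largo's profit: π = q_{Largo}(278 − 2q_{Largo} − q_{Pike}) − 74q_{Largo}.
∂π/∂q_{Largo} = 204 − 4q_{Largo} − q_{Pike} = 0 ⇒ q_{Largo} = 51 − 0.25q_{Pike}.
Setting q_{Largo} = q_{Pike} in the reaction function: q_{Largo} = 51 − 0.25q_{Largo}, so q_{Largo} = 51 / 1.25 = 40.8.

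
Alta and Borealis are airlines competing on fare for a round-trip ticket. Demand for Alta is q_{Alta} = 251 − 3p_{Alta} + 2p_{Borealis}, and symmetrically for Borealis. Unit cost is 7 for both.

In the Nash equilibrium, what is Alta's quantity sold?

183

Alta's profit: π = (p_{Alta} − 7)(251 − 3p_{Alta} + 2p_{Borealis}).
∂π/∂p_{Alta} = 272 − 6p_{Alta} + 2p_{Borealis} = 0 ⇒ p_{Alta} = 136/3 + (1/3)p_{Borealis}.
By symmetry p_{Borealis} = p_{Alta}; substituting into the reaction function, (2/3)p_{Alta} = 136/3 and p_{Alta} = 68.
q_{Alta} = 251 − 3·68 + 2·68 = 183.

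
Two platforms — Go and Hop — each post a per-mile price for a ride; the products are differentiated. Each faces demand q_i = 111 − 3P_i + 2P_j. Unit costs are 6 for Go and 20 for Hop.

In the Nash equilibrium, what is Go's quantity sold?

86.625

Go's profit: π = (P_{Go} − 6)(111 − 3P_{Go} + 2P_{Hop}).
∂π/∂P_{Go} = 129 − 6P_{Go} + 2P_{Hop} = 0 ⇒ P_{Go} = 21.5 + (1/3)P_{Hop}.
Similarly P_{Hop} = 28.5 + (1/3)P_{Go}.
Substituting the second reaction function into the first: P_{Go} = 21.5 + (1/3)(28.5 + (1/3)P_{Go}), which gives (8/9)P_{Go} = 31 ⇒ P_{Go} = 34.875.
Then P_{Hop} = 28.5 + (1/3)·34.875 = 40.125.
q_{Go} = 111 − 3·34.875 + 2·40.125 = 86.625.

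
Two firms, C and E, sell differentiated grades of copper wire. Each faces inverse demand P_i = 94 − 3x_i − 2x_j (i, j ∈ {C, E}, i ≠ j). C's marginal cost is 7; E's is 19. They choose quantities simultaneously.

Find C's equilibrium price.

Firm C's profit: π = x_C(94 − 3x_C − 2x_E) − 7x_C.
∂π/∂x_C = 87 − 6x_C − 2x_E = 0 ⇒ x_C = 14.5 − (1/3)x_E.
Similarly x_E = 12.5 − (1/3)x_C.
Substituting the second reaction function into the first: x_C = 14.5 − (1/3)(12.5 − (1/3)x_C), which gives (8/9)x_C = 31/3 ⇒ x_C = 11.625.
Then x_E = 12.5 − (1/3)·11.625 = 8.625.
P_C = 94 − 3·11.625 − 2·8.625 = 41.875.

41.875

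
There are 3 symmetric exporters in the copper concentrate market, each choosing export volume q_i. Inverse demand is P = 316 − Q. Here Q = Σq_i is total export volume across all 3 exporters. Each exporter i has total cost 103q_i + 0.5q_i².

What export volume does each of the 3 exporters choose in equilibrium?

42.6

A representative exporter's profit is π_i = q_i(316 − Q) − 103q_i − 0.5q_i², with Q = q_i + Σ_{j≠i} q_j.
First-order condition: 213 − 3q_i − Σ_{j≠i} q_j = 0.
With identical exporters, set every q_j = q: then 213 − 3q − 2q = 0, i.e. q = 213/5 = 42.6.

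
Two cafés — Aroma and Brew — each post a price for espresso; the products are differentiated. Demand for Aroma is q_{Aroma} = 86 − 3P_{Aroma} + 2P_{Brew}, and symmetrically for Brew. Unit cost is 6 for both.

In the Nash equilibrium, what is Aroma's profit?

1200

Aroma's profit: π = (P_{Aroma} − 6)(86 − 3P_{Aroma} + 2P_{Brew}).
∂π/∂P_{Aroma} = 104 − 6P_{Aroma} + 2P_{Brew} = 0 ⇒ P_{Aroma} = 52/3 + (1/3)P_{Brew}.
The game is symmetric, so in equilibrium P_{Brew} = P_{Aroma}: the reaction function gives (2/3)P_{Aroma} = 52/3, hence P_{Aroma} = 26.
q_{Aroma} = 86 − 3·26 + 2·26 = 60.
Profit = (26 − 6)·60 = 1200.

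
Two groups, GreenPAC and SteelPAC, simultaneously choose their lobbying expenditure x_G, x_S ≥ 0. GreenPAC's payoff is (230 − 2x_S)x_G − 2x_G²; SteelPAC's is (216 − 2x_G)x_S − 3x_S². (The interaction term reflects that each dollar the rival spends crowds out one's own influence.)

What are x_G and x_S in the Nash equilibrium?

47.4, 20.2

Expanding GreenPAC's payoff: 230x_G − 2x_Sx_G − 2x_G².
∂π/∂x_G = 230 − 2x_S − 4x_G = 0, so x_G = 57.5 − 0.5x_S.
Likewise for SteelPAC: x_S = 36 − (1/3)x_G.
Substituting the second reaction function into the first: x_G = 57.5 − 0.5(36 − (1/3)x_G), which gives (5/6)x_G = 39.5 ⇒ x_G = 47.4.
Then x_S = 36 − (1/3)·47.4 = 20.2.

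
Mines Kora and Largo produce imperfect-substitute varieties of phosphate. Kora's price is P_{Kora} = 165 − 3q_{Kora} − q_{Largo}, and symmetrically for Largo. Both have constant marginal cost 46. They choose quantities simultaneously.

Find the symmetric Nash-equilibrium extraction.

17

Mine Kora's profit: π = q_{Kora}(165 − 3q_{Kora} − q_{Largo}) − 46q_{Kora}.
∂π/∂q_{Kora} = 119 − 6q_{Kora} − q_{Largo} = 0 ⇒ q_{Kora} = 119/6 − (1/6)q_{Largo}.
The game is symmetric, so in equilibrium q_{Largo} = q_{Kora}: the reaction function gives (7/6)q_{Kora} = 119/6, hence q_{Kora} = 17.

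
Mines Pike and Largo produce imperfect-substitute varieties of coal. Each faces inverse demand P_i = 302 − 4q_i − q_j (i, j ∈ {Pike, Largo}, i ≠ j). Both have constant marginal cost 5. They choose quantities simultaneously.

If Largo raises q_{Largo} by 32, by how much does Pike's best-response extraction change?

-4

Mine Pike's profit: π = q_{Pike}(302 − 4q_{Pike} − q_{Largo}) − 5q_{Pike}.
∂π/∂q_{Pike} = 297 − 8q_{Pike} − q_{Largo} = 0 ⇒ q_{Pike} = 37.125 − 0.125q_{Largo}.
The reaction-function slope is −0.125, so a 32-unit rise in q_{Largo} moves q_{Pike} by −0.125 × 32 = −4. Pike's best response falls — the actions are strategic substitutes.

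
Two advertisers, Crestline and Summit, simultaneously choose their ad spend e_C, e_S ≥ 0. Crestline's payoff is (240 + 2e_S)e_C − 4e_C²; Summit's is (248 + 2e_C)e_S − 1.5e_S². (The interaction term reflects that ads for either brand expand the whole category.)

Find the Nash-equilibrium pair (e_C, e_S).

Expanding Crestline's payoff: 240e_C + 2e_Se_C − 4e_C².
∂π/∂e_C = 240 + 2e_S − 8e_C = 0, so e_C = 30 + 0.25e_S.
Likewise for Summit: e_S = 248/3 + (2/3)e_C.
Substituting the second reaction function into the first: e_C = 30 + 0.25(248/3 + (2/3)e_C), which gives (5/6)e_C = 152/3 ⇒ e_C = 60.8.
Then e_S = 248/3 + (2/3)·60.8 = 123.2.

60.8, 123.2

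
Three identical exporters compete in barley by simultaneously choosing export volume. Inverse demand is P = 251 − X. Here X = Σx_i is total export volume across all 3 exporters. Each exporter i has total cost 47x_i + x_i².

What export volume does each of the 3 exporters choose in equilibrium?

A representative exporter's profit is π_i = x_i(251 − X) − 47x_i − x_i², with X = x_i + Σ_{j≠i} x_j.
First-order condition: 204 − 4x_i − Σ_{j≠i} x_j = 0.
In a symmetric equilibrium every exporter chooses the same x, so Σ_{j≠i} x_j = 2x. The condition becomes 204 − 6x = 0, giving x = 204/6 = 34.

34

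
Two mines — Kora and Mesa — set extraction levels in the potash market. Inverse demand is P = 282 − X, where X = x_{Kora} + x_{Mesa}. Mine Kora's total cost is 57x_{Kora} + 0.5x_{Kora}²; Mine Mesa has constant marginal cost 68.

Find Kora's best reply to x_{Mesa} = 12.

71

Mine Kora's profit: π = x_{Kora}(282 − (x_{Kora} + x_{Mesa})) − 57x_{Kora} − 0.5x_{Kora}².
∂π/∂x_{Kora} = 225 − 3x_{Kora} − x_{Mesa} = 0, so x_{Kora} = 75 − (1/3)x_{Mesa}.
At x_{Mesa} = 12: x_{Kora} = 75 − (1/3)·12 = 71.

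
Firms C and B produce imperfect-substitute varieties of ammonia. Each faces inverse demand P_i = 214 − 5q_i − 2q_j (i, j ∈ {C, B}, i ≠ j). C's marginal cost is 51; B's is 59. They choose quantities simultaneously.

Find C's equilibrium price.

119.75

Firm C's profit: π = q_C(214 − 5q_C − 2q_B) − 51q_C.
∂π/∂q_C = 163 − 10q_C − 2q_B = 0 ⇒ q_C = 16.3 − 0.2q_B.
Similarly q_B = 15.5 − 0.2q_C.
Plugging q_B into C's best response: q_C = 16.3 − 0.2(15.5 − 0.2q_C) ⇒ 0.96q_C = 13.2, so q_C = 13.75.
Then q_B = 15.5 − 0.2·13.75 = 12.75.
P_C = 214 − 5·13.75 − 2·12.75 = 119.75.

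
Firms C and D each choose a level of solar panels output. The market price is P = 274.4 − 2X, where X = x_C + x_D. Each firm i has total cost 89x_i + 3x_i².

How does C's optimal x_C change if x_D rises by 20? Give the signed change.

Firm C's profit: π = x_C(274.4 − 2(x_C + x_D)) − 89x_C − 3x_C².
∂π/∂x_C = 185.4 − 10x_C − 2x_D = 0, so x_C = 18.54 − 0.2x_D.
The reaction-function slope is −0.2, so a 20-unit rise in x_D moves x_C by −0.2 × 20 = −4. C's best response falls — the actions are strategic substitutes.

-4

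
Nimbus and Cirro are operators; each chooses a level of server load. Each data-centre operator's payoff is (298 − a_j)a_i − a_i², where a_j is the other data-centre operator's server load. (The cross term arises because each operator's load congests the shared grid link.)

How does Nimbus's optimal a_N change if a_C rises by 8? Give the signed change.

-4

Nimbus's payoff is (298 − a_C)a_N − a_N².
∂π/∂a_N = 298 − a_C − 2a_N = 0, so a_N = 149 − 0.5a_C.
The reaction-function slope is −0.5, so an 8-unit rise in a_C moves a_N by −0.5 × 8 = −4. Nimbus's best response falls — the actions are strategic substitutes.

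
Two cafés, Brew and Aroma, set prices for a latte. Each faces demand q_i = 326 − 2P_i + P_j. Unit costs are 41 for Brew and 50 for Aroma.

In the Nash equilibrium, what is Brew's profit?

18508.88

Brew's profit: π = (P_{Brew} − 41)(326 − 2P_{Brew} + P_{Aroma}).
∂π/∂P_{Brew} = 408 − 4P_{Brew} + P_{Aroma} = 0 ⇒ P_{Brew} = 102 + 0.25P_{Aroma}.
Similarly P_{Aroma} = 106.5 + 0.25P_{Brew}.
Solving the two reaction functions simultaneously: (1 − (0.25)(0.25))P_{Brew} = 102 + 0.25·106.5, so 0.9375P_{Brew} = 128.625 and P_{Brew} = 137.2.
Then P_{Aroma} = 106.5 + 0.25·137.2 = 140.8.
q_{Brew} = 326 − 2·137.2 + 140.8 = 192.4.
Profit = (137.2 − 41)·192.4 = 18508.88.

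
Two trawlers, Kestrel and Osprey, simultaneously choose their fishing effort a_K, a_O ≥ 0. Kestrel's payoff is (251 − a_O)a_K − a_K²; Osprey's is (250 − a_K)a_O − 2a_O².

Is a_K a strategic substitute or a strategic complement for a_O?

Expanding Kestrel's payoff: 251a_K − a_Oa_K − a_K².
∂π/∂a_K = 251 − a_O − 2a_K = 0, so a_K = 125.5 − 0.5a_O.
The best-response slope da_K/da_O = −0.5 < 0: the reaction function is downward-sloping, so the choices are strategic substitutes.

strategic substitutes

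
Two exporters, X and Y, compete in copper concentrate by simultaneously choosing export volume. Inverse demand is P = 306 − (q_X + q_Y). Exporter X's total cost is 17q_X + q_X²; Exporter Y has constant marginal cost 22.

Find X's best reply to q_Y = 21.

67

Exporter X's profit: π = q_X(306 − (q_X + q_Y)) − 17q_X − q_X².
∂π/∂q_X = 289 − 4q_X − q_Y = 0, so q_X = 72.25 − 0.25q_Y.
At q_Y = 21: q_X = 72.25 − 0.25·21 = 67.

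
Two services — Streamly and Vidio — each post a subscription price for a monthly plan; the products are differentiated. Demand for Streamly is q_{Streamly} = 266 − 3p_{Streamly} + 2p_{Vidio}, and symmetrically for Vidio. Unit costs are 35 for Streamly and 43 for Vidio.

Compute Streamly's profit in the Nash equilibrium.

10531.6875

Streamly's profit: π = (p_{Streamly} − 35)(266 − 3p_{Streamly} + 2p_{Vidio}).
∂π/∂p_{Streamly} = 371 − 6p_{Streamly} + 2p_{Vidio} = 0 ⇒ p_{Streamly} = 371/6 + (1/3)p_{Vidio}.
Similarly p_{Vidio} = 395/6 + (1/3)p_{Streamly}.
Plugging p_{Vidio} into Streamly's best response: p_{Streamly} = 371/6 + (1/3)(395/6 + (1/3)p_{Streamly}) ⇒ (8/9)p_{Streamly} = 754/9, so p_{Streamly} = 94.25.
Then p_{Vidio} = 395/6 + (1/3)·94.25 = 97.25.
q_{Streamly} = 266 − 3·94.25 + 2·97.25 = 177.75.
Profit = (94.25 − 35)·177.75 = 10531.6875.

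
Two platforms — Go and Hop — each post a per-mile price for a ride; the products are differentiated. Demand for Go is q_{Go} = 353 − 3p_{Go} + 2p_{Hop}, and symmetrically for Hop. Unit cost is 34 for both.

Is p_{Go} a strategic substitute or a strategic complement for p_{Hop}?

Go's profit: π = (p_{Go} − 34)(353 − 3p_{Go} + 2p_{Hop}).
∂π/∂p_{Go} = 455 − 6p_{Go} + 2p_{Hop} = 0 ⇒ p_{Go} = 455/6 + (1/3)p_{Hop}.
The best-response slope dp_{Go}/dp_{Hop} = 1/3 > 0: the reaction function is upward-sloping, so the choices are strategic complements.

strategic complements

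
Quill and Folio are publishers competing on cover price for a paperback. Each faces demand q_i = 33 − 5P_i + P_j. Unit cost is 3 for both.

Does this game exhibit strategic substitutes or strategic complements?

Quill's profit: π = (P_{Quill} − 3)(33 − 5P_{Quill} + P_{Folio}).
∂π/∂P_{Quill} = 48 − 10P_{Quill} + P_{Folio} = 0 ⇒ P_{Quill} = 4.8 + 0.1P_{Folio}.
The best-response slope dP_{Quill}/dP_{Folio} = 0.1 > 0: the reaction function is upward-sloping, so the choices are strategic complements.

strategic complements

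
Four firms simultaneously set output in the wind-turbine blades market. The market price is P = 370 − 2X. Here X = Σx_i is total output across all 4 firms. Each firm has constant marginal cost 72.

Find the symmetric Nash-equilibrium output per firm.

A representative firm's profit is π_i = x_i(370 − 2X) − 72x_i, with X = x_i + Σ_{j≠i} x_j.
First-order condition: 298 − 4x_i − 2Σ_{j≠i} x_j = 0.
With identical firms, set every x_j = x: then 298 − 4x − 6x = 0, i.e. x = 298/10 = 29.8.

29.8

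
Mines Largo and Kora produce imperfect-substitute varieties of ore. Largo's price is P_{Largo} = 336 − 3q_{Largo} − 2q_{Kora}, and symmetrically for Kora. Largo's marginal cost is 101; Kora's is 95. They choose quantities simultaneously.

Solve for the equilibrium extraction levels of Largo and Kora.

29, 30.5

Mine Largo's profit: π = q_{Largo}(336 − 3q_{Largo} − 2q_{Kora}) − 101q_{Largo}.
∂π/∂q_{Largo} = 235 − 6q_{Largo} − 2q_{Kora} = 0 ⇒ q_{Largo} = 235/6 − (1/3)q_{Kora}.
Similarly q_{Kora} = 241/6 − (1/3)q_{Largo}.
Substituting the second reaction function into the first: q_{Largo} = 235/6 − (1/3)(241/6 − (1/3)q_{Largo}), which gives (8/9)q_{Largo} = 232/9 ⇒ q_{Largo} = 29.
Then q_{Kora} = 241/6 − (1/3)·29 = 30.5.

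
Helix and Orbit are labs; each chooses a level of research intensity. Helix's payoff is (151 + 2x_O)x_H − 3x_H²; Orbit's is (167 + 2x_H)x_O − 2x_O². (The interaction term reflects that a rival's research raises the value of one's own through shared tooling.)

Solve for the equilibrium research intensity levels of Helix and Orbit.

Expanding Helix's payoff: 151x_H + 2x_Ox_H − 3x_H².
∂π/∂x_H = 151 + 2x_O − 6x_H = 0, so x_H = 151/6 + (1/3)x_O.
Likewise for Orbit: x_O = 41.75 + 0.5x_H.
Plugging x_O into Helix's best response: x_H = 151/6 + (1/3)(41.75 + 0.5x_H) ⇒ (5/6)x_H = 469/12, so x_H = 46.9.
Then x_O = 41.75 + 0.5·46.9 = 65.2.

46.9, 65.2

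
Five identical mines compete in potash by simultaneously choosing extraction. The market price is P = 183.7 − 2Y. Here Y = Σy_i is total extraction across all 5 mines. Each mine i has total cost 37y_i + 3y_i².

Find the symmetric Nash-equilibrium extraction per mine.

A representative mine's profit is π_i = y_i(183.7 − 2Y) − 37y_i − 3y_i², with Y = y_i + Σ_{j≠i} y_j.
First-order condition: 146.7 − 10y_i − 2Σ_{j≠i} y_j = 0.
In a symmetric equilibrium every mine chooses the same y, so Σ_{j≠i} y_j = 4y. The condition becomes 146.7 − 18y = 0, giving y = 146.7/18 = 8.15.

8.15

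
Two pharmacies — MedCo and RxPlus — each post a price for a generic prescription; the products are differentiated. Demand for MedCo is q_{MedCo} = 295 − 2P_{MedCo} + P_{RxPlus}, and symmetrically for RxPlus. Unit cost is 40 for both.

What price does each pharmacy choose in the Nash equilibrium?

MedCo's profit: π = (P_{MedCo} − 40)(295 − 2P_{MedCo} + P_{RxPlus}).
∂π/∂P_{MedCo} = 375 − 4P_{MedCo} + P_{RxPlus} = 0 ⇒ P_{MedCo} = 93.75 + 0.25P_{RxPlus}.
Setting P_{MedCo} = P_{RxPlus} in the reaction function: P_{MedCo} = 93.75 + 0.25P_{MedCo}, so P_{MedCo} = 93.75 / 0.75 = 125.

125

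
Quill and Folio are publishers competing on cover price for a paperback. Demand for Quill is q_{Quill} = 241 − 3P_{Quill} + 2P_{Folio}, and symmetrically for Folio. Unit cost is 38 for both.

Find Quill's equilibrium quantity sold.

Quill's profit: π = (P_{Quill} − 38)(241 − 3P_{Quill} + 2P_{Folio}).
∂π/∂P_{Quill} = 355 − 6P_{Quill} + 2P_{Folio} = 0 ⇒ P_{Quill} = 355/6 + (1/3)P_{Folio}.
By symmetry P_{Folio} = P_{Quill}; substituting into the reaction function, (2/3)P_{Quill} = 355/6 and P_{Quill} = 88.75.
q_{Quill} = 241 − 3·88.75 + 2·88.75 = 152.25.

152.25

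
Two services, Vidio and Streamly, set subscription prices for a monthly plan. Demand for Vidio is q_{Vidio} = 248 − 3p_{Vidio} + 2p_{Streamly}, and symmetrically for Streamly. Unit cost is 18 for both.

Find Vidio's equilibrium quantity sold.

Vidio's profit: π = (p_{Vidio} − 18)(248 − 3p_{Vidio} + 2p_{Streamly}).
∂π/∂p_{Vidio} = 302 − 6p_{Vidio} + 2p_{Streamly} = 0 ⇒ p_{Vidio} = 151/3 + (1/3)p_{Streamly}.
The game is symmetric, so in equilibrium p_{Streamly} = p_{Vidio}: the reaction function gives (2/3)p_{Vidio} = 151/3, hence p_{Vidio} = 75.5.
q_{Vidio} = 248 − 3·75.5 + 2·75.5 = 172.5.

172.5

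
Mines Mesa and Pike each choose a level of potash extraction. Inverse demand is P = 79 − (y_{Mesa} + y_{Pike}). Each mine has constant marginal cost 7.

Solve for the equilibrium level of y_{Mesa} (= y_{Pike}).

Mine Mesa's profit: π = y_{Mesa}(79 − (y_{Mesa} + y_{Pike})) − 7y_{Mesa}.
∂π/∂y_{Mesa} = 72 − 2y_{Mesa} − y_{Pike} = 0, so y_{Mesa} = 36 − 0.5y_{Pike}.
By symmetry y_{Pike} = y_{Mesa}; substituting into the reaction function, 1.5y_{Mesa} = 36 and y_{Mesa} = 24.

24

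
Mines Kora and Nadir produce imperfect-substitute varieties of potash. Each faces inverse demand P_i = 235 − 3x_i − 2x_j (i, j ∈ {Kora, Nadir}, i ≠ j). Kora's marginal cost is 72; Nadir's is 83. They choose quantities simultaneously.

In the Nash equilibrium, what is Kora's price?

135.1875

Mine Kora's profit: π = x_{Kora}(235 − 3x_{Kora} − 2x_{Nadir}) − 72x_{Kora}.
∂π/∂x_{Kora} = 163 − 6x_{Kora} − 2x_{Nadir} = 0 ⇒ x_{Kora} = 163/6 − (1/3)x_{Nadir}.
Similarly x_{Nadir} = 76/3 − (1/3)x_{Kora}.
Plugging x_{Nadir} into Kora's best response: x_{Kora} = 163/6 − (1/3)(76/3 − (1/3)x_{Kora}) ⇒ (8/9)x_{Kora} = 337/18, so x_{Kora} = 21.0625.
Then x_{Nadir} = 76/3 − (1/3)·21.0625 = 18.3125.
P_{Kora} = 235 − 3·21.0625 − 2·18.3125 = 135.1875.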